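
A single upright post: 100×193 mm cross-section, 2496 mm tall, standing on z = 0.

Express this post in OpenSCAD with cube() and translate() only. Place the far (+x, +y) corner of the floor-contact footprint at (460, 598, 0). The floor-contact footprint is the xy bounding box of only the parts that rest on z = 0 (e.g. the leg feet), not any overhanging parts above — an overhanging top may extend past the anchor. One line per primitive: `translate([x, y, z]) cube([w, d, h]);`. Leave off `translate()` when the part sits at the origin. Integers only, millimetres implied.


translate([360, 405, 0]) cube([100, 193, 2496]);


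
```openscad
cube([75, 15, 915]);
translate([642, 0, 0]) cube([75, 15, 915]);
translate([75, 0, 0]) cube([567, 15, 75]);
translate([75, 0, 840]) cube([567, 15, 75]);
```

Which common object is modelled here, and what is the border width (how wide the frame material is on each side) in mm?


A picture frame. The border width is 75 mm.

Four thin pieces enclosing a rectangular opening — a picture frame. The two full-height stiles are 915 mm tall; the top rail sits at z = 840 and is 75 mm tall, so the border above the opening is 915 − 840 = 75 mm, matching the stile x-width.


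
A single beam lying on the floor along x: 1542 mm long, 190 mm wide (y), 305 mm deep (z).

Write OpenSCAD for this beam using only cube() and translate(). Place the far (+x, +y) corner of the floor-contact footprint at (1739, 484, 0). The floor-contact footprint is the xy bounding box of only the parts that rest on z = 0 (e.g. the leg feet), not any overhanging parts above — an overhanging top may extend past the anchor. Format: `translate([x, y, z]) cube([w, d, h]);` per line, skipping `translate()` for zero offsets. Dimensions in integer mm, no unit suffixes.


translate([197, 294, 0]) cube([1542, 190, 305]);


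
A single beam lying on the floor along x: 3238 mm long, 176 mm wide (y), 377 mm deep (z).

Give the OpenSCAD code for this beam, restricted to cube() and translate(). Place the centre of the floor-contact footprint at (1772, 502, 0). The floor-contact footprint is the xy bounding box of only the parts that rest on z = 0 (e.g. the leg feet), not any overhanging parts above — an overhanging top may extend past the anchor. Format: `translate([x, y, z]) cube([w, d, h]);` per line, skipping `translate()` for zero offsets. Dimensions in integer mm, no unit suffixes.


translate([153, 414, 0]) cube([3238, 176, 377]);


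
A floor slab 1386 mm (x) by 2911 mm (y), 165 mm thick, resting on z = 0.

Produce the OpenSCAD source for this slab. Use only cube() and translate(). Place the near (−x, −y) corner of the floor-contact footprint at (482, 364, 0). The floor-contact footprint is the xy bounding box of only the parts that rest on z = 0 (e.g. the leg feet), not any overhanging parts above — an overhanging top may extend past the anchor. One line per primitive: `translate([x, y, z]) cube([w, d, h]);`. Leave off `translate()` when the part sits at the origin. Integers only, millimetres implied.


translate([482, 364, 0]) cube([1386, 2911, 165]);


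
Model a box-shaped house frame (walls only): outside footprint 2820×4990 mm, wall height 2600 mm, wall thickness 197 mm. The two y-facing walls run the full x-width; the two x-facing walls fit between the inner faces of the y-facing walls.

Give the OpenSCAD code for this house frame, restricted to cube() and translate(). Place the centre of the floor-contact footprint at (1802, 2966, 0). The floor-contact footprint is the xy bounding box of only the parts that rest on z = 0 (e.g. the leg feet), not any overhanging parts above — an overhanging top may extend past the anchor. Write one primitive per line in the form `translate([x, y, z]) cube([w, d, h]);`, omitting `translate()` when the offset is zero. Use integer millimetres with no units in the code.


translate([392, 471, 0]) cube([2820, 197, 2600]);
translate([392, 5264, 0]) cube([2820, 197, 2600]);
translate([392, 668, 0]) cube([197, 4596, 2600]);
translate([3015, 668, 0]) cube([197, 4596, 2600]);


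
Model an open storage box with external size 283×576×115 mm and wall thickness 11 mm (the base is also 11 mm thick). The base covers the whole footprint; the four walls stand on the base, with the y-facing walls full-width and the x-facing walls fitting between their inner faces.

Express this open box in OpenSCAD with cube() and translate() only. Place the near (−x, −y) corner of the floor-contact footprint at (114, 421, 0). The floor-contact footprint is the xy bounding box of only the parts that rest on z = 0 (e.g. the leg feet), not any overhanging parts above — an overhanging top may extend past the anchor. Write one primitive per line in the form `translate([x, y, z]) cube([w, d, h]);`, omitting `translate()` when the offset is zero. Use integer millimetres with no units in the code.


translate([114, 421, 0]) cube([283, 576, 11]);
translate([114, 421, 11]) cube([283, 11, 104]);
translate([114, 986, 11]) cube([283, 11, 104]);
translate([114, 432, 11]) cube([11, 554, 104]);
translate([386, 432, 11]) cube([11, 554, 104]);


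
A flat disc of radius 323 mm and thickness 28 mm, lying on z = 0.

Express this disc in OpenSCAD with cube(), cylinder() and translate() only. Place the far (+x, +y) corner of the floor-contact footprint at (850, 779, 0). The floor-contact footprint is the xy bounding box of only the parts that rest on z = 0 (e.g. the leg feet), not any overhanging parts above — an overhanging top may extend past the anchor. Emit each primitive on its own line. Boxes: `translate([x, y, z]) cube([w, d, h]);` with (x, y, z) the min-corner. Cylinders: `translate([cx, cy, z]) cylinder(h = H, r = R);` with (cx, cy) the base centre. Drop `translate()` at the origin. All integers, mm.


translate([527, 456, 0]) cylinder(h = 28, r = 323);


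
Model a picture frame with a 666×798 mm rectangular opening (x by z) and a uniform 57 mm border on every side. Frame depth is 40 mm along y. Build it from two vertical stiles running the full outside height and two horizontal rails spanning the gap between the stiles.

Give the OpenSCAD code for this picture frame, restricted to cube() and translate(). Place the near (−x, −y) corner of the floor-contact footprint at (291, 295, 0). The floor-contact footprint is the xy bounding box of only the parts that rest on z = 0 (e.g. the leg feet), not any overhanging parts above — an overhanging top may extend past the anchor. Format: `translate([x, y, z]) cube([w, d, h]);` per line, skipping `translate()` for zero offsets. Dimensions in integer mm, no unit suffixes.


translate([291, 295, 0]) cube([57, 40, 912]);
translate([1014, 295, 0]) cube([57, 40, 912]);
translate([348, 295, 0]) cube([666, 40, 57]);
translate([348, 295, 855]) cube([666, 40, 57]);


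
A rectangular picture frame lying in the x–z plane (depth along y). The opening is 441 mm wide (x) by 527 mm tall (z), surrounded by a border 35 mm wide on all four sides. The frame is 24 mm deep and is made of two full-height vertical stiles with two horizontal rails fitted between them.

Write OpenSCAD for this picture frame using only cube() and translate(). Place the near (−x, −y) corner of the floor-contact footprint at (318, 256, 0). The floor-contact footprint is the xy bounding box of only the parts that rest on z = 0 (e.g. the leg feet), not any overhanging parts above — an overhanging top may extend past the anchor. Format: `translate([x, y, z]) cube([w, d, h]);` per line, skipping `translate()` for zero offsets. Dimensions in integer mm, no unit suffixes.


translate([318, 256, 0]) cube([35, 24, 597]);
translate([794, 256, 0]) cube([35, 24, 597]);
translate([353, 256, 0]) cube([441, 24, 35]);
translate([353, 256, 562]) cube([441, 24, 35]);


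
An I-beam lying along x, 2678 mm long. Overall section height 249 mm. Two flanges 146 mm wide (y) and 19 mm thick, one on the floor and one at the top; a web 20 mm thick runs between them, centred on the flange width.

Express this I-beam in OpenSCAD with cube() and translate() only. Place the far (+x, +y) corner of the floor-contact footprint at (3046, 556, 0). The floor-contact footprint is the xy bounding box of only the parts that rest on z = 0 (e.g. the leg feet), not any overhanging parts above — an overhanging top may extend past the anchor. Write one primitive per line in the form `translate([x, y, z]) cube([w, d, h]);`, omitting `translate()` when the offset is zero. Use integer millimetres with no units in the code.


translate([368, 410, 0]) cube([2678, 146, 19]);
translate([368, 473, 19]) cube([2678, 20, 211]);
translate([368, 410, 230]) cube([2678, 146, 19]);


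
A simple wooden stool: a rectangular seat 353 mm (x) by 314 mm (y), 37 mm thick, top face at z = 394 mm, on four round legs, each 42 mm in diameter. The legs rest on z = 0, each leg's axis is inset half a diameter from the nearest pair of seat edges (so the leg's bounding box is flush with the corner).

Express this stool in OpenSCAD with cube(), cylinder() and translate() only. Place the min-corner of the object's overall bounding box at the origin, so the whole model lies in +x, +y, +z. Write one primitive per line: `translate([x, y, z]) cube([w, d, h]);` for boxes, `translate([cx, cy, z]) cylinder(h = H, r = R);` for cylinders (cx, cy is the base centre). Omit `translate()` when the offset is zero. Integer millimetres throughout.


translate([0, 0, 357]) cube([353, 314, 37]);
translate([21, 21, 0]) cylinder(h = 357, r = 21);
translate([332, 21, 0]) cylinder(h = 357, r = 21);
translate([21, 293, 0]) cylinder(h = 357, r = 21);
translate([332, 293, 0]) cylinder(h = 357, r = 21);


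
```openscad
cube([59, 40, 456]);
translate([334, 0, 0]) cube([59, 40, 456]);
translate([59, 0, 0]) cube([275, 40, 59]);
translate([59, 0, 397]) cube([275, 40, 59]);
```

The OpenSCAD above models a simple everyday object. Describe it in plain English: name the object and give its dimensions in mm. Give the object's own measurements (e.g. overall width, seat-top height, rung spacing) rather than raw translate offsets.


A rectangular picture frame lying in the x–z plane (depth along y). The opening is 275 mm wide (x) by 338 mm tall (z), surrounded by a border 59 mm wide on all four sides. The frame is 40 mm deep and is made of two full-height vertical stiles with two horizontal rails fitted between them.


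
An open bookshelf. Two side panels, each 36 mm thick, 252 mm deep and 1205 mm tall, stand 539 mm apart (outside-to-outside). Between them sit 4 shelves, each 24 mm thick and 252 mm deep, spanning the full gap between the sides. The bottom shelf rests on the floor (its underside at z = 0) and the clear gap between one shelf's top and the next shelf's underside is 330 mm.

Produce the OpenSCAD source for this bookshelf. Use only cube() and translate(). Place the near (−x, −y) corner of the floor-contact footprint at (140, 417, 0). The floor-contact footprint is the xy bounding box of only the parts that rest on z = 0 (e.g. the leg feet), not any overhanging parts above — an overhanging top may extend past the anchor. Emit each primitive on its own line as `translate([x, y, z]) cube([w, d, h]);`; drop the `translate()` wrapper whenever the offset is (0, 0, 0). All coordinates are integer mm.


translate([140, 417, 0]) cube([36, 252, 1205]);
translate([643, 417, 0]) cube([36, 252, 1205]);
translate([176, 417, 0]) cube([467, 252, 24]);
translate([176, 417, 354]) cube([467, 252, 24]);
translate([176, 417, 708]) cube([467, 252, 24]);
translate([176, 417, 1062]) cube([467, 252, 24]);


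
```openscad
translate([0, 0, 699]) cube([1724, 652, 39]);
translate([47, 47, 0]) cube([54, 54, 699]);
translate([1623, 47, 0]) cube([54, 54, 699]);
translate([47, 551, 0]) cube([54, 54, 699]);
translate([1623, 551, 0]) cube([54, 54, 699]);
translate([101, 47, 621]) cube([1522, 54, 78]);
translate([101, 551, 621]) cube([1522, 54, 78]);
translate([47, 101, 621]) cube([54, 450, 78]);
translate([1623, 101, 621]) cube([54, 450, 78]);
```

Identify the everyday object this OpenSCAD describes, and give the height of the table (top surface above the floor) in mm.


A table. The table height is 738 mm.

A 1724×652×39 slab sits at z = 699 on four 54 mm square posts — a table. The top surface is at 699 + 39 = 738 mm.


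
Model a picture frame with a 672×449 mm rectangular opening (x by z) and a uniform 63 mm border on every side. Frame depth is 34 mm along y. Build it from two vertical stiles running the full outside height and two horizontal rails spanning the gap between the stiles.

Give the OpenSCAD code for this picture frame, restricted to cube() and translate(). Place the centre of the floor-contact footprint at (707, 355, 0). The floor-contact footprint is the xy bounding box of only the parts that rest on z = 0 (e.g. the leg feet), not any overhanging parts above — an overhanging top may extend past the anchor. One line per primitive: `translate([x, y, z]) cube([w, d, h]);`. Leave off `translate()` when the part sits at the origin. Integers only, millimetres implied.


translate([308, 338, 0]) cube([63, 34, 575]);
translate([1043, 338, 0]) cube([63, 34, 575]);
translate([371, 338, 0]) cube([672, 34, 63]);
translate([371, 338, 512]) cube([672, 34, 63]);


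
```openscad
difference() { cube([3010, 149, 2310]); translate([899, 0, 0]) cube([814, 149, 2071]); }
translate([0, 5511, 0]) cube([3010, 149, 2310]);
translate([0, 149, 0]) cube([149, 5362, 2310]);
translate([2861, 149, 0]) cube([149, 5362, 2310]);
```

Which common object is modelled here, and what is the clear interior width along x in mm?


A single room. The interior width is 2712 mm.

Four walls enclosing a rectangle with a door in the front wall — a room. Outside width 3010 minus two 149 mm walls gives 2712 mm.


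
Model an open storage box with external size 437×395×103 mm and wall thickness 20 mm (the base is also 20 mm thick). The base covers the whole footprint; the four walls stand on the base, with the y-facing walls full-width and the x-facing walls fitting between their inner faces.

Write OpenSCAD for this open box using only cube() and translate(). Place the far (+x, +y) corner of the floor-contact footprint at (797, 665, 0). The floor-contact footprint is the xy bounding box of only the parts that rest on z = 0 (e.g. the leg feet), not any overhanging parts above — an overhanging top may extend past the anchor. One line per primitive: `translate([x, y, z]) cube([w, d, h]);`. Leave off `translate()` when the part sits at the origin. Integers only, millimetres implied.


translate([360, 270, 0]) cube([437, 395, 20]);
translate([360, 270, 20]) cube([437, 20, 83]);
translate([360, 645, 20]) cube([437, 20, 83]);
translate([360, 290, 20]) cube([20, 355, 83]);
translate([777, 290, 20]) cube([20, 355, 83]);


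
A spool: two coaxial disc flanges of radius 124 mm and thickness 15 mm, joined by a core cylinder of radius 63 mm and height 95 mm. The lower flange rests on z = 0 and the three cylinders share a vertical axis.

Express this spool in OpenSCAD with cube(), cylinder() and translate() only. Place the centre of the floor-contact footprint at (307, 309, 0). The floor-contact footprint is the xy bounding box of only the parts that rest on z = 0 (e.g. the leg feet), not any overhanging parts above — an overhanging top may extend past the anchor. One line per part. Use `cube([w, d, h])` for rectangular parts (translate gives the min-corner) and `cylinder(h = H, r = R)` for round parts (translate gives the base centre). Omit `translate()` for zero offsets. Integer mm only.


translate([307, 309, 0]) cylinder(h = 15, r = 124);
translate([307, 309, 15]) cylinder(h = 95, r = 63);
translate([307, 309, 110]) cylinder(h = 15, r = 124);


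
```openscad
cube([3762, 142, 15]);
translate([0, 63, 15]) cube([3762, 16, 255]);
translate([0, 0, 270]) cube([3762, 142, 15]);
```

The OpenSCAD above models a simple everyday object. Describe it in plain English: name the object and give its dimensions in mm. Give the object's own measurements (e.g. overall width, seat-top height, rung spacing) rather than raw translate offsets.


An I-beam lying along x, 3762 mm long. Overall section height 285 mm. Two flanges 142 mm wide (y) and 15 mm thick, one on the floor and one at the top; a web 16 mm thick runs between them, centred on the flange width.


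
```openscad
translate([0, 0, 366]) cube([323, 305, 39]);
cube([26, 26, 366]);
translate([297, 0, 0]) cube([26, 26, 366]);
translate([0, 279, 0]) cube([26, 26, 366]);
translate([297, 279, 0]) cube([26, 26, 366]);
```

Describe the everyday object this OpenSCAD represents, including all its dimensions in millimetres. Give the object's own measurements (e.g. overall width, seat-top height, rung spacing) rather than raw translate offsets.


A four-legged stool. The seat is a 323×305×39 mm slab whose top surface is at z = 405 mm; four square legs, each 26×26 mm in cross-section, run from the floor (z = 0) to the underside of the seat, each flush with a corner of the seat.


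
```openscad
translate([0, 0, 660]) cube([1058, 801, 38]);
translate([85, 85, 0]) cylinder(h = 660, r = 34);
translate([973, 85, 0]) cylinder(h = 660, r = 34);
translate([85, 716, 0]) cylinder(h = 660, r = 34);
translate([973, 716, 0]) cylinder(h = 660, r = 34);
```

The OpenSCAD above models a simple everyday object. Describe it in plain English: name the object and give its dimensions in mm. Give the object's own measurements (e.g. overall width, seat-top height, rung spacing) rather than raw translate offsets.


A rectangular dining table. The top is 1058×801×38 mm with its upper surface at z = 698 mm. It stands on four round legs of 68 mm diameter, each leg's bounding box inset 51 mm from the nearest pair of top edges, running from the floor to the underside of the top.


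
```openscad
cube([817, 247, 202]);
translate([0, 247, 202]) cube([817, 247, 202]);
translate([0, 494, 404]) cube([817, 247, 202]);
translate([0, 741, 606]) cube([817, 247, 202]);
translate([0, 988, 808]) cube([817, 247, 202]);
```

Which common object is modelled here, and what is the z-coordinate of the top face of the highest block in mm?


A staircase. The total rise is 1010 mm.

5 identical blocks, each offset up and back from the previous — a staircase. Each step is 202 mm tall and there are 5 of them, so the total rise is 5 × 202 = 1010 mm.


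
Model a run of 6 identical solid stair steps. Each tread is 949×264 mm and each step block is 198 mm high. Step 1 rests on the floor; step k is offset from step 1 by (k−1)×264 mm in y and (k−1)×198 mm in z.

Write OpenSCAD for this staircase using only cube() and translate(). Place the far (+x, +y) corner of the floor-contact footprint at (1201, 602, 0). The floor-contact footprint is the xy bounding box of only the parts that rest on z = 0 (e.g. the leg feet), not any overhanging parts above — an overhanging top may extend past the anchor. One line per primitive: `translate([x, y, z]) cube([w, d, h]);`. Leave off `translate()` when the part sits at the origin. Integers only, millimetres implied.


translate([252, 338, 0]) cube([949, 264, 198]);
translate([252, 602, 198]) cube([949, 264, 198]);
translate([252, 866, 396]) cube([949, 264, 198]);
translate([252, 1130, 594]) cube([949, 264, 198]);
translate([252, 1394, 792]) cube([949, 264, 198]);
translate([252, 1658, 990]) cube([949, 264, 198]);


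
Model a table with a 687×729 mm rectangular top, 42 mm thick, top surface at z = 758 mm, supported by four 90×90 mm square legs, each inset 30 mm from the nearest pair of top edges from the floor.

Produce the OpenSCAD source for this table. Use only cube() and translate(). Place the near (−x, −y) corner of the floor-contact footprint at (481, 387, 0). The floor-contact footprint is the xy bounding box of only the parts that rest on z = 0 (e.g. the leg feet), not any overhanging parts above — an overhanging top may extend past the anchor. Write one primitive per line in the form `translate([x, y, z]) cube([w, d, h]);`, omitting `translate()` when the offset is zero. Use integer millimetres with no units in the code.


translate([451, 357, 716]) cube([687, 729, 42]);
translate([481, 387, 0]) cube([90, 90, 716]);
translate([1018, 387, 0]) cube([90, 90, 716]);
translate([481, 966, 0]) cube([90, 90, 716]);
translate([1018, 966, 0]) cube([90, 90, 716]);


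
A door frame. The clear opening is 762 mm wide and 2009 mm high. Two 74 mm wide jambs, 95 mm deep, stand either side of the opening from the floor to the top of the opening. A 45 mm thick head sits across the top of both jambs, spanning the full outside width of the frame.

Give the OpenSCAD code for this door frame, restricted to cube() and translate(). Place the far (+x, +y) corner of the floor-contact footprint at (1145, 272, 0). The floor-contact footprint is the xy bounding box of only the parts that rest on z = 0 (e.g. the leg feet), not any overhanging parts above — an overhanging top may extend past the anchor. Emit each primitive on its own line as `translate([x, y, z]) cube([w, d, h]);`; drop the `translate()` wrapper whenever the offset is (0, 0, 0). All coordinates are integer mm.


translate([235, 177, 0]) cube([74, 95, 2009]);
translate([1071, 177, 0]) cube([74, 95, 2009]);
translate([235, 177, 2009]) cube([910, 95, 45]);


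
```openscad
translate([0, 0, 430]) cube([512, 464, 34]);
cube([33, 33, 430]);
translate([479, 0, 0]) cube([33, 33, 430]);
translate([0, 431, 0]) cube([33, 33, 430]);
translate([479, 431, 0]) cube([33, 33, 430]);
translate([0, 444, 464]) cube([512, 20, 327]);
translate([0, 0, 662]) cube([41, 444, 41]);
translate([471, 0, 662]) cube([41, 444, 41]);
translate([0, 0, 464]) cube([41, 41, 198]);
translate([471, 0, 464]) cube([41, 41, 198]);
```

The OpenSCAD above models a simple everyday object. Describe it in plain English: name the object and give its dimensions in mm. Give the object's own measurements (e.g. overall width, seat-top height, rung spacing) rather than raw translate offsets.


A chair. The seat is a 512×464×34 mm slab with its top at z = 464 mm, on four 33×33 mm corner legs (flush with the seat edges, standing on z = 0). A flat backrest 20 mm thick, 327 mm tall, spans the full seat width and rises from the seat top along its +y edge, rear face flush with the rear of the seat. Two armrests of 41×41 mm section run along each side from the seat's front edge to the front of the backrest, top faces 239 mm above the seat top and outer faces flush with the seat's x-edges; a 41×41 mm post under the front of each armrest stands on the seat at the front corner.


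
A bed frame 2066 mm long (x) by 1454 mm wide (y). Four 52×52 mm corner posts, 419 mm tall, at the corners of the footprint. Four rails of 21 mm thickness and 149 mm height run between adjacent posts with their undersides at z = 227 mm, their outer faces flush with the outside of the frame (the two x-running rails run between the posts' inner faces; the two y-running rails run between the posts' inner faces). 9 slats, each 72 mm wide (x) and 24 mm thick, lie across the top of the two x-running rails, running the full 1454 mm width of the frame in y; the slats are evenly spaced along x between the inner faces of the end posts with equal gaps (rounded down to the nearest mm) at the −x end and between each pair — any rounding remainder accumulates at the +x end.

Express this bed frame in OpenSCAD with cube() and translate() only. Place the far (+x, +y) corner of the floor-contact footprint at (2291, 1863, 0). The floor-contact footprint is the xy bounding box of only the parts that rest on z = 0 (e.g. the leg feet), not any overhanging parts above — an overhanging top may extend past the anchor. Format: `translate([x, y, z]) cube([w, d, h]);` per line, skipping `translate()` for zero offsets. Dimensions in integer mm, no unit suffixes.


translate([225, 409, 0]) cube([52, 52, 419]);
translate([225, 1811, 0]) cube([52, 52, 419]);
translate([2239, 409, 0]) cube([52, 52, 419]);
translate([2239, 1811, 0]) cube([52, 52, 419]);
translate([277, 409, 227]) cube([1962, 21, 149]);
translate([277, 1842, 227]) cube([1962, 21, 149]);
translate([225, 461, 227]) cube([21, 1350, 149]);
translate([2270, 461, 227]) cube([21, 1350, 149]);
translate([408, 409, 376]) cube([72, 1454, 24]);
translate([611, 409, 376]) cube([72, 1454, 24]);
translate([814, 409, 376]) cube([72, 1454, 24]);
translate([1017, 409, 376]) cube([72, 1454, 24]);
translate([1220, 409, 376]) cube([72, 1454, 24]);
translate([1423, 409, 376]) cube([72, 1454, 24]);
translate([1626, 409, 376]) cube([72, 1454, 24]);
translate([1829, 409, 376]) cube([72, 1454, 24]);
translate([2032, 409, 376]) cube([72, 1454, 24]);


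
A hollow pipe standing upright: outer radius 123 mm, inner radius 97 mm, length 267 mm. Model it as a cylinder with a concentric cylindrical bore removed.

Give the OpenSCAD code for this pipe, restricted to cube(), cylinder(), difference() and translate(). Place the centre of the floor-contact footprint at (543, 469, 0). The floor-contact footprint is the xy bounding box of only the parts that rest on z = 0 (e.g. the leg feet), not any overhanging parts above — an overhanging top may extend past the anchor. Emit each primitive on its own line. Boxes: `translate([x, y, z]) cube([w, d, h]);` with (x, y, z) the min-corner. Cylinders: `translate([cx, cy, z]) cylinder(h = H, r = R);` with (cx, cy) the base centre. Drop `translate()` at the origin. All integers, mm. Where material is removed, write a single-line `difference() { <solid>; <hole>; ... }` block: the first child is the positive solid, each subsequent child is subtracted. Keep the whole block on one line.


difference() { translate([543, 469, 0]) cylinder(h = 267, r = 123); translate([543, 469, 0]) cylinder(h = 267, r = 97); }


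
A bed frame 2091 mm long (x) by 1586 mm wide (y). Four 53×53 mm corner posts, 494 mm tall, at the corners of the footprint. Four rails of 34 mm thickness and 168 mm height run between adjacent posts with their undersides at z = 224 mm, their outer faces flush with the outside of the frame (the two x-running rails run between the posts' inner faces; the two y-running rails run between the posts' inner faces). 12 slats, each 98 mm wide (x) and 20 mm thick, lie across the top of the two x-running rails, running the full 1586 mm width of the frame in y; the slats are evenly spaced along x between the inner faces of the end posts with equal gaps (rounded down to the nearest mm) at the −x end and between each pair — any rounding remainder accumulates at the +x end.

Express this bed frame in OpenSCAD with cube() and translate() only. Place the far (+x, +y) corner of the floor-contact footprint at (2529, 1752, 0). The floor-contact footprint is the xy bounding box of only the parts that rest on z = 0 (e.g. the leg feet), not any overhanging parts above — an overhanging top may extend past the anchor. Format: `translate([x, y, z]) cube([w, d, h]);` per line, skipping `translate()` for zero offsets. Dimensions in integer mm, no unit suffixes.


translate([438, 166, 0]) cube([53, 53, 494]);
translate([438, 1699, 0]) cube([53, 53, 494]);
translate([2476, 166, 0]) cube([53, 53, 494]);
translate([2476, 1699, 0]) cube([53, 53, 494]);
translate([491, 166, 224]) cube([1985, 34, 168]);
translate([491, 1718, 224]) cube([1985, 34, 168]);
translate([438, 219, 224]) cube([34, 1480, 168]);
translate([2495, 219, 224]) cube([34, 1480, 168]);
translate([553, 166, 392]) cube([98, 1586, 20]);
translate([713, 166, 392]) cube([98, 1586, 20]);
translate([873, 166, 392]) cube([98, 1586, 20]);
translate([1033, 166, 392]) cube([98, 1586, 20]);
translate([1193, 166, 392]) cube([98, 1586, 20]);
translate([1353, 166, 392]) cube([98, 1586, 20]);
translate([1513, 166, 392]) cube([98, 1586, 20]);
translate([1673, 166, 392]) cube([98, 1586, 20]);
translate([1833, 166, 392]) cube([98, 1586, 20]);
translate([1993, 166, 392]) cube([98, 1586, 20]);
translate([2153, 166, 392]) cube([98, 1586, 20]);
translate([2313, 166, 392]) cube([98, 1586, 20]);


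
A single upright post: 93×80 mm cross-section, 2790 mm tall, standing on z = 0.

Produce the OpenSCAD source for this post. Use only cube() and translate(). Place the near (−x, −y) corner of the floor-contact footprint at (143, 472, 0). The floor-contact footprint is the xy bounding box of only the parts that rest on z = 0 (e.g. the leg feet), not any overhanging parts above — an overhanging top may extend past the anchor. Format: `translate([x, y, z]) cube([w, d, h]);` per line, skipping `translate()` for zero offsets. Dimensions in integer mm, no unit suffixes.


translate([143, 472, 0]) cube([93, 80, 2790]);


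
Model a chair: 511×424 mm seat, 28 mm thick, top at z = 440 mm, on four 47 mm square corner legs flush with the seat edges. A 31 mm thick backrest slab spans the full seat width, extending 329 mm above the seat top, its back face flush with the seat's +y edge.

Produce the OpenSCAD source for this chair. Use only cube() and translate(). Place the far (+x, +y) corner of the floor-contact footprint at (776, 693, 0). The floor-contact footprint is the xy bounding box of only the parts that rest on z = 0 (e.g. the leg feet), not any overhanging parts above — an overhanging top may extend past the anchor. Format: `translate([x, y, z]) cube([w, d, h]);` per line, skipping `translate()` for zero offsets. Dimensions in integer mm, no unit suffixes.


translate([265, 269, 412]) cube([511, 424, 28]);
translate([265, 269, 0]) cube([47, 47, 412]);
translate([729, 269, 0]) cube([47, 47, 412]);
translate([265, 646, 0]) cube([47, 47, 412]);
translate([729, 646, 0]) cube([47, 47, 412]);
translate([265, 662, 440]) cube([511, 31, 329]);


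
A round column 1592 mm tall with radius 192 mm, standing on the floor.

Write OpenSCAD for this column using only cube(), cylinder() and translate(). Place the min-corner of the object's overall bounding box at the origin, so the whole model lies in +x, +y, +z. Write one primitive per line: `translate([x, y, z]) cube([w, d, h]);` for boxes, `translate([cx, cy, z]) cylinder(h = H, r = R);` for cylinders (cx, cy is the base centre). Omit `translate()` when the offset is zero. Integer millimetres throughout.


translate([192, 192, 0]) cylinder(h = 1592, r = 192);


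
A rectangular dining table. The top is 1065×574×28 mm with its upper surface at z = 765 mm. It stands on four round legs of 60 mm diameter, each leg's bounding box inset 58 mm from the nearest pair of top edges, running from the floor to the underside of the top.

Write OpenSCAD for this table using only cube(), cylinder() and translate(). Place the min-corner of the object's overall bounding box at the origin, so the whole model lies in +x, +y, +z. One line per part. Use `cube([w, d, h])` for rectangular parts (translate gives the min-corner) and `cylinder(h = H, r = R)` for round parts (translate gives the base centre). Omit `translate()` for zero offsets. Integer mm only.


translate([0, 0, 737]) cube([1065, 574, 28]);
translate([88, 88, 0]) cylinder(h = 737, r = 30);
translate([977, 88, 0]) cylinder(h = 737, r = 30);
translate([88, 486, 0]) cylinder(h = 737, r = 30);
translate([977, 486, 0]) cylinder(h = 737, r = 30);


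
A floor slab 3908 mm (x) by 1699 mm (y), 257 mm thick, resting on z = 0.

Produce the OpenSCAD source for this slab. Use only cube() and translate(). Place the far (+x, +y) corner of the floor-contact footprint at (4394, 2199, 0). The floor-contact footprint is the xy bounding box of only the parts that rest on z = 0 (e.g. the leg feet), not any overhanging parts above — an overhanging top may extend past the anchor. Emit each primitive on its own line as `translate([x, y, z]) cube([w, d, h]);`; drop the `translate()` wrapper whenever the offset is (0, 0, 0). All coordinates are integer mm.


translate([486, 500, 0]) cube([3908, 1699, 257]);


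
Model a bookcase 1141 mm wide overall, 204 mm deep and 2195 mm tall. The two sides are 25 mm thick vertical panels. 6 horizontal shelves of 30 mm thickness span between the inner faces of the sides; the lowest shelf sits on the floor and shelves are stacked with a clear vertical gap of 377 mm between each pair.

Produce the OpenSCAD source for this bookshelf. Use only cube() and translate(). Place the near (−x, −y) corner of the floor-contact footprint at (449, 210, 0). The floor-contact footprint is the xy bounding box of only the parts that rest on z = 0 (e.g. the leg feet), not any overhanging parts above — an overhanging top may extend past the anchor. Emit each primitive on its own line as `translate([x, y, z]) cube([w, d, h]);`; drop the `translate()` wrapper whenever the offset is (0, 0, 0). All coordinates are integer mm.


translate([449, 210, 0]) cube([25, 204, 2195]);
translate([1565, 210, 0]) cube([25, 204, 2195]);
translate([474, 210, 0]) cube([1091, 204, 30]);
translate([474, 210, 407]) cube([1091, 204, 30]);
translate([474, 210, 814]) cube([1091, 204, 30]);
translate([474, 210, 1221]) cube([1091, 204, 30]);
translate([474, 210, 1628]) cube([1091, 204, 30]);
translate([474, 210, 2035]) cube([1091, 204, 30]);


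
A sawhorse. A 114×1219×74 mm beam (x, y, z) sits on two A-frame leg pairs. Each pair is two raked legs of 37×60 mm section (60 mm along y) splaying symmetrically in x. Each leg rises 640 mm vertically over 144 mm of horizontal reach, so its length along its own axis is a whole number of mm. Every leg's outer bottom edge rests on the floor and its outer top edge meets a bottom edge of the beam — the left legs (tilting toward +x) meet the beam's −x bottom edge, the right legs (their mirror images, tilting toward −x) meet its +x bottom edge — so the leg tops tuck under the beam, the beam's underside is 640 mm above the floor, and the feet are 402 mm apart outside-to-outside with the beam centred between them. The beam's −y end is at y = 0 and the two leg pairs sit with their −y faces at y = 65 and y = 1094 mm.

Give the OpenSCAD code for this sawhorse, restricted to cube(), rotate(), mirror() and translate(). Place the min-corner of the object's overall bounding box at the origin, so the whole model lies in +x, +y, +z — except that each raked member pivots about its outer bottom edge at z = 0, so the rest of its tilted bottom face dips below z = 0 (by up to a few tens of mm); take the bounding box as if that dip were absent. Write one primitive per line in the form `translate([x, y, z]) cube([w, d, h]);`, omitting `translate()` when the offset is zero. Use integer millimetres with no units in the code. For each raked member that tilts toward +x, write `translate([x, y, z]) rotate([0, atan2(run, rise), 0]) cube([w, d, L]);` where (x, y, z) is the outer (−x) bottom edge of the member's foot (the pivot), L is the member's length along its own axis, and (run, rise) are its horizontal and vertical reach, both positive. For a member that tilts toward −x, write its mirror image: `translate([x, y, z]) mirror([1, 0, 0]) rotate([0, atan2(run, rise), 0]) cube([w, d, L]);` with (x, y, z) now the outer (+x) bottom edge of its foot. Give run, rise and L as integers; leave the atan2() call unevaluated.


// leg length = √(144² + 640²) = 656
// right-leg outer foot x = 2·144 + 114 = 402
// beam min-corner = (144, 0, 640)
translate([144, 0, 640]) cube([114, 1219, 74]);
translate([0, 65, 0]) rotate([0, atan2(144, 640), 0]) cube([37, 60, 656]);
translate([402, 65, 0]) mirror([1, 0, 0]) rotate([0, atan2(144, 640), 0]) cube([37, 60, 656]);
translate([0, 1094, 0]) rotate([0, atan2(144, 640), 0]) cube([37, 60, 656]);
translate([402, 1094, 0]) mirror([1, 0, 0]) rotate([0, atan2(144, 640), 0]) cube([37, 60, 656]);


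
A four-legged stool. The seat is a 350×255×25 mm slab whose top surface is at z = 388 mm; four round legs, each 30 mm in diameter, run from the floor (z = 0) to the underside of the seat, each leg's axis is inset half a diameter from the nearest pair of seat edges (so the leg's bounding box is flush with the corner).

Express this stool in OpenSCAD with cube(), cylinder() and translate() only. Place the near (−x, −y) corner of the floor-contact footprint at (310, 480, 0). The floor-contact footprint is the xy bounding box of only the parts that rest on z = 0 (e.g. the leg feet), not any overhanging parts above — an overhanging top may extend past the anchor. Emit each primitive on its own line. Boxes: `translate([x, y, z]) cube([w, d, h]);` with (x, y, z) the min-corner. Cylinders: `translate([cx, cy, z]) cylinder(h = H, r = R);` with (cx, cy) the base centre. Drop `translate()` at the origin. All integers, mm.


// leg_h = 388 - 25 = 363
translate([310, 480, 363]) cube([350, 255, 25]);
translate([325, 495, 0]) cylinder(h = 363, r = 15);
translate([645, 495, 0]) cylinder(h = 363, r = 15);
translate([325, 720, 0]) cylinder(h = 363, r = 15);
translate([645, 720, 0]) cylinder(h = 363, r = 15);


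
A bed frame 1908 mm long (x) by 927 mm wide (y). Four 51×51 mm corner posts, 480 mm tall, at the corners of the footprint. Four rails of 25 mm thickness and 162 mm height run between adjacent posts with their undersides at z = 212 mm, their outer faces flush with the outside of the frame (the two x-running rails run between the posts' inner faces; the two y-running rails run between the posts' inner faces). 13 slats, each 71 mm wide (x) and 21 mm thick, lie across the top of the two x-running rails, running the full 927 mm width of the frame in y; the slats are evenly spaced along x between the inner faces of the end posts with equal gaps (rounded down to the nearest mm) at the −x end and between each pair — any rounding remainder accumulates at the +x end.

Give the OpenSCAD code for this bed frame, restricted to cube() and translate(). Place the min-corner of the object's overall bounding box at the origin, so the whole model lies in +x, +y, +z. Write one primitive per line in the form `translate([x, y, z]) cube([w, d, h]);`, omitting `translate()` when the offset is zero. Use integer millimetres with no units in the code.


// slat z = rail_z + rail_h = 212 + 162 = 374
// slat gap = ⌊(1806 − 13·71) / 14⌋ = 63
cube([51, 51, 480]);
translate([0, 876, 0]) cube([51, 51, 480]);
translate([1857, 0, 0]) cube([51, 51, 480]);
translate([1857, 876, 0]) cube([51, 51, 480]);
translate([51, 0, 212]) cube([1806, 25, 162]);
translate([51, 902, 212]) cube([1806, 25, 162]);
translate([0, 51, 212]) cube([25, 825, 162]);
translate([1883, 51, 212]) cube([25, 825, 162]);
translate([114, 0, 374]) cube([71, 927, 21]);
translate([248, 0, 374]) cube([71, 927, 21]);
translate([382, 0, 374]) cube([71, 927, 21]);
translate([516, 0, 374]) cube([71, 927, 21]);
translate([650, 0, 374]) cube([71, 927, 21]);
translate([784, 0, 374]) cube([71, 927, 21]);
translate([918, 0, 374]) cube([71, 927, 21]);
translate([1052, 0, 374]) cube([71, 927, 21]);
translate([1186, 0, 374]) cube([71, 927, 21]);
translate([1320, 0, 374]) cube([71, 927, 21]);
translate([1454, 0, 374]) cube([71, 927, 21]);
translate([1588, 0, 374]) cube([71, 927, 21]);
translate([1722, 0, 374]) cube([71, 927, 21]);


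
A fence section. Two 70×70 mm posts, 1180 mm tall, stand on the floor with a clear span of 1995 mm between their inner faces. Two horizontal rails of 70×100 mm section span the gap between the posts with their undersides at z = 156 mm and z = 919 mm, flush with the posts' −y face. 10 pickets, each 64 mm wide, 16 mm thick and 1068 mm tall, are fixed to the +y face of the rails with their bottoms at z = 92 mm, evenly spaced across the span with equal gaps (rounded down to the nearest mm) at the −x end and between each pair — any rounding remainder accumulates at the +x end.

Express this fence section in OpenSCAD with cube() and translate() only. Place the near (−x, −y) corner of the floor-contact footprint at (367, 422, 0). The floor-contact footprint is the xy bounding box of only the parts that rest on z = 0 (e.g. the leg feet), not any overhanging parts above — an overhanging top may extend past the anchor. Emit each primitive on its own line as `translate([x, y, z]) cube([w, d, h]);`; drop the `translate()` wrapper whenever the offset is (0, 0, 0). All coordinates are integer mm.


translate([367, 422, 0]) cube([70, 70, 1180]);
translate([2432, 422, 0]) cube([70, 70, 1180]);
translate([437, 422, 156]) cube([1995, 70, 100]);
translate([437, 422, 919]) cube([1995, 70, 100]);
translate([560, 492, 92]) cube([64, 16, 1068]);
translate([747, 492, 92]) cube([64, 16, 1068]);
translate([934, 492, 92]) cube([64, 16, 1068]);
translate([1121, 492, 92]) cube([64, 16, 1068]);
translate([1308, 492, 92]) cube([64, 16, 1068]);
translate([1495, 492, 92]) cube([64, 16, 1068]);
translate([1682, 492, 92]) cube([64, 16, 1068]);
translate([1869, 492, 92]) cube([64, 16, 1068]);
translate([2056, 492, 92]) cube([64, 16, 1068]);
translate([2243, 492, 92]) cube([64, 16, 1068]);
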